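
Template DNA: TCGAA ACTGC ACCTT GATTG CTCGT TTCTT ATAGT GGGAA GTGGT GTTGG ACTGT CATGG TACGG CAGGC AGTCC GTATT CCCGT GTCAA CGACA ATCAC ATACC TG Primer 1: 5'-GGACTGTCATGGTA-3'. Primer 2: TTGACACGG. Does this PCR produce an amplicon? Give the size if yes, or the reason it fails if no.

Yes — a 42 bp product.

Primer 1 (GGACTGTCATGGTA) matches the top strand at positions 49–62; it acts as a forward primer.
Primer 2's reverse complement is CCGTGTCAA, matching the top strand at positions 82–90; it acts as a reverse primer.
The 3' ends face each other across positions 49–90, giving a 42 bp product.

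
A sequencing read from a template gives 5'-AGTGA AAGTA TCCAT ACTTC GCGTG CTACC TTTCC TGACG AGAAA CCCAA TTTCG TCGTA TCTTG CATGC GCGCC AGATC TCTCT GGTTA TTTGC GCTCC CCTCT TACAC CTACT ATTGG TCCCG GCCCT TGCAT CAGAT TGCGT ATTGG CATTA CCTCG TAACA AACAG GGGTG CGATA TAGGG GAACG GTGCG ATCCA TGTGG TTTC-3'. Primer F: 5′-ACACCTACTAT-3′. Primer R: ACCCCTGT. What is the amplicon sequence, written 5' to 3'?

5'-ACACCTACTATTGGTCCCGGCCCTTGCATCAGATTGCGTATTGGCATTACCTCGTAACAAACAGGGGT-3'

Forward primer ACACCTACTAT is found on the top strand at positions 107–117.
Reverse complement of the reverse primer: ACAGGGGT. This occurs on the top strand at positions 167–174.
The product is the template from position 107 through 174 (68 bp).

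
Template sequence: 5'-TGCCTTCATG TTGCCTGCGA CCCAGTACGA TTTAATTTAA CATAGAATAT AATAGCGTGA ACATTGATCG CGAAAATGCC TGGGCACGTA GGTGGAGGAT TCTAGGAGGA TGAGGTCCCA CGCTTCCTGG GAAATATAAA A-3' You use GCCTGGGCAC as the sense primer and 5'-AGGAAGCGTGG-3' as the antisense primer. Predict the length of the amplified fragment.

51 bp

The forward primer matches the template at positions 78–87.
Reverse complement of the reverse primer: CCACGCTTCCT. This occurs on the top strand at positions 118–128.
Product length = (reverse-primer end) − (forward-primer start) + 1 = 128 − 78 + 1 = 51 bp.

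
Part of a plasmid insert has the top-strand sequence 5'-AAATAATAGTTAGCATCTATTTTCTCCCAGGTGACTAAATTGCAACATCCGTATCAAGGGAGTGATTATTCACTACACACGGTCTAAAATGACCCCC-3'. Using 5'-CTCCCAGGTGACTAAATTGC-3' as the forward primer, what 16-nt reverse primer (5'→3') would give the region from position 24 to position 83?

5'-ACCGTGTGTAGTGAAT-3'

The product's 3' end on the top strand is position 83.
The reverse primer anneals to the top strand over positions 68–83, i.e. to ATTCACTACACACGGT.
Its sequence written 5'→3' is the reverse complement: ACCGTGTGTAGTGAAT.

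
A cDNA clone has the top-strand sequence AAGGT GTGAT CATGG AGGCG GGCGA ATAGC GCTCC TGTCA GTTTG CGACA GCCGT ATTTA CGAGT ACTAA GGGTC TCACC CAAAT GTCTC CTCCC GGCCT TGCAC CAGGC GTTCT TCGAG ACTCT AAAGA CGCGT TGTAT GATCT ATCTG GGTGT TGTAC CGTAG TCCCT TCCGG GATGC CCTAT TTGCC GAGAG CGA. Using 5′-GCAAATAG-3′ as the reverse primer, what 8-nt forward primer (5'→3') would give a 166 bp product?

5'-GAATAGCG-3'

The reverse primer's reverse complement CTATTTGC matches the template at positions 182–189, so the product ends at position 189.
A 166 bp product then starts at position 189 − 166 + 1 = 24.
The forward primer is identical to the top strand there: GAATAGCG.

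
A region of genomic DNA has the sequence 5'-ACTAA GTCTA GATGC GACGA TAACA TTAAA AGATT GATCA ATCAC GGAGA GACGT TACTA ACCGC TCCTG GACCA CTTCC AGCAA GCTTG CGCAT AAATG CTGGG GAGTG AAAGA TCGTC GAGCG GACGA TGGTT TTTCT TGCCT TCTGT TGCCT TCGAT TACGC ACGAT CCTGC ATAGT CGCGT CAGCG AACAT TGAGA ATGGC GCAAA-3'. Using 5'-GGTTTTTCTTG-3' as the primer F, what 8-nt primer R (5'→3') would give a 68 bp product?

5'-CTCAATGT-3'

The forward primer binds at positions 132–142, so a 68 bp product ends at position 132 + 68 − 1 = 199.
The reverse primer anneals to the top strand over positions 192–199, i.e. to ACATTGAG.
Its sequence written 5'→3' is the reverse complement: CTCAATGT.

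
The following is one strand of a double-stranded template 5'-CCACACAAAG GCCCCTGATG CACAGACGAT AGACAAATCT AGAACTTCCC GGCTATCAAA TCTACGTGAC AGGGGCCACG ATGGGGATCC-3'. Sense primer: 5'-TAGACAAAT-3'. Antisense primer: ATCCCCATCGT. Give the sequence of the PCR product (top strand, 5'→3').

Scanning the template, TAGACAAAT occurs at positions 30–38; this primer anneals to the bottom strand there with its 3' end pointing downstream.
Taking the reverse complement of ATCCCCATCGT gives ACGATGGGGAT, found at positions 78–88 on the template; the primer anneals here to the top strand with its 3' end pointing upstream.
The product is the template from position 30 through 88 (59 bp).

5'-TAGACAAATCTAGAACTTCCCGGCTATCAAATCTACGTGACAGGGGCCACGATGGGGAT-3'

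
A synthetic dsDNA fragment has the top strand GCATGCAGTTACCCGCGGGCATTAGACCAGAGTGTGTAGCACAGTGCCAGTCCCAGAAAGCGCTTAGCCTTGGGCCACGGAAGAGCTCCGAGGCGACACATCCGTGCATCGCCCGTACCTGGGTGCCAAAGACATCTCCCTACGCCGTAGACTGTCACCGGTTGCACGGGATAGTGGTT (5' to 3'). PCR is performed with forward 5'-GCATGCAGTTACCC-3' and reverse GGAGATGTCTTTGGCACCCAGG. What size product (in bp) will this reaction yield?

The forward primer matches the template at positions 1–14.
The reverse primer's reverse complement is CCTGGGTGCCAAAGACATCTCC, which matches the template at positions 118–139.
The product runs from position 1 to position 139, so its length is 139 − 1 + 1 = 139 bp.

139 bp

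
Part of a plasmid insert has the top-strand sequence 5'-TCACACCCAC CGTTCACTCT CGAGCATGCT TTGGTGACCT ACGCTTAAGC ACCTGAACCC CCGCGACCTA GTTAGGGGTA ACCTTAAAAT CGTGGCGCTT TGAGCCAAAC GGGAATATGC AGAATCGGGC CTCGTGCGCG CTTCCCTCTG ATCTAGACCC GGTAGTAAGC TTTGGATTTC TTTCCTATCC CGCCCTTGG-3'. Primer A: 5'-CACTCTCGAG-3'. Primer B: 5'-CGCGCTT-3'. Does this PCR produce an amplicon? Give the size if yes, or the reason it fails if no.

Primer A (CACTCTCGAG) matches the top strand at positions 15–24 (3' end points downstream).
Primer B (CGCGCTT) also matches the top strand directly, at positions 137–143 — its reverse complement AAGCGCG is not present.
Both primers anneal to the bottom strand with 3' ends pointing the same way, so neither can prime synthesis back toward the other.

No product — both primers anneal to the same strand and extend in the same direction.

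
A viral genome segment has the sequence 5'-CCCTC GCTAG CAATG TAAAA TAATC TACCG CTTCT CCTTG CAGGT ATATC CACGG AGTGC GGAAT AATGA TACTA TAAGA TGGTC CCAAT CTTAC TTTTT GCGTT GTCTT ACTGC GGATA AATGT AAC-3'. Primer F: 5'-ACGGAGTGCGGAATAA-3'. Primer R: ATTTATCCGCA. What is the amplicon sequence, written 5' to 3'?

The forward primer matches the template at positions 52–67.
Taking the reverse complement of ATTTATCCGCA gives TGCGGATAAAT, found at positions 113–123 on the template; the primer anneals here to the top strand with its 3' end pointing upstream.
The product is the template from position 52 through 123 (72 bp).

5'-ACGGAGTGCGGAATAATGATACTATAAGATGGTCCCAATCTTACTTTTTGCGTTGTCTTACTGCGGATAAAT-3'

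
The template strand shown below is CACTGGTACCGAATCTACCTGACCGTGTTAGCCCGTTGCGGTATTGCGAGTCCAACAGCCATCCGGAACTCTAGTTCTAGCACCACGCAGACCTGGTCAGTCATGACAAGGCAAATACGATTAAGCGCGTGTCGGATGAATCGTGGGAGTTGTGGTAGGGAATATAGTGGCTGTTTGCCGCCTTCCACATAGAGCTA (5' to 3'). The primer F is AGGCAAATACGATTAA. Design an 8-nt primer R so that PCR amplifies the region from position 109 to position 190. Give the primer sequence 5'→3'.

The product's 3' end on the top strand is position 190.
The reverse primer anneals to the top strand over positions 183–190, i.e. to TTCCACAT.
Its sequence written 5'→3' is the reverse complement: ATGTGGAA.

5'-ATGTGGAA-3'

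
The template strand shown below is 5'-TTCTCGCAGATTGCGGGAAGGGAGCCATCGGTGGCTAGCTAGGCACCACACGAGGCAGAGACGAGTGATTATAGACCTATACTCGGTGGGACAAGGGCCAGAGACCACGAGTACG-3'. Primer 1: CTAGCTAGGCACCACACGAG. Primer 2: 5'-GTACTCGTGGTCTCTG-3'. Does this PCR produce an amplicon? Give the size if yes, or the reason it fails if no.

Primer 1 (CTAGCTAGGCACCACACGAG) matches the top strand at positions 35–54; it acts as a forward primer.
Primer 2's reverse complement is CAGAGACCACGAGTAC, matching the top strand at positions 99–114; it acts as a reverse primer.
The 3' ends face each other across positions 35–114, giving an 80 bp product.

Yes — an 80 bp product.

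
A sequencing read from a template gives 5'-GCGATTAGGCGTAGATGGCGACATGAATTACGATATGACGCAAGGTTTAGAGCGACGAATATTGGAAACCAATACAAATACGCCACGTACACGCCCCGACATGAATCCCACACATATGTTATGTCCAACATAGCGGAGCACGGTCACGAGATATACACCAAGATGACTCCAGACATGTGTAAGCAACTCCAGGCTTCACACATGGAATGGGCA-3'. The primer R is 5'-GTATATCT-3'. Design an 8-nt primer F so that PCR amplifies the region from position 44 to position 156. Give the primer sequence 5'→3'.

The reverse primer's reverse complement AGATATAC matches the template at positions 149–156; the product starts at position 44.
The forward primer is identical to the top strand over positions 44–51: GGTTTAGA.

5'-GGTTTAGA-3'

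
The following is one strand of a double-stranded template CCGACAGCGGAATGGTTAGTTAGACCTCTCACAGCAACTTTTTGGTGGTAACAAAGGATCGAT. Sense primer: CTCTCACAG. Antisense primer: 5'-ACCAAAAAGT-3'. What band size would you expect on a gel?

The forward primer matches the template at positions 26–34.
Taking the reverse complement of ACCAAAAAGT gives ACTTTTTGGT, found at positions 37–46 on the template; the primer anneals here to the top strand with its 3' end pointing upstream.
Amplicon spans positions 26–46: 21 bp.

21 bp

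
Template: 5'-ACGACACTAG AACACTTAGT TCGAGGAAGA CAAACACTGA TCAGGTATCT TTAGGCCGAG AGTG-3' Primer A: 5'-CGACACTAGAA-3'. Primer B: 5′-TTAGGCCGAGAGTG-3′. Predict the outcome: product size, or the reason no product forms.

No product — both primers anneal to the same strand and extend in the same direction.

Primer A (CGACACTAGAA) matches the top strand at positions 2–12 (3' end points downstream).
Primer B (TTAGGCCGAGAGTG) also matches the top strand directly, at positions 51–64 — its reverse complement CACTCTCGGCCTAA is not present.
Both primers anneal to the bottom strand with 3' ends pointing the same way, so neither can prime synthesis back toward the other.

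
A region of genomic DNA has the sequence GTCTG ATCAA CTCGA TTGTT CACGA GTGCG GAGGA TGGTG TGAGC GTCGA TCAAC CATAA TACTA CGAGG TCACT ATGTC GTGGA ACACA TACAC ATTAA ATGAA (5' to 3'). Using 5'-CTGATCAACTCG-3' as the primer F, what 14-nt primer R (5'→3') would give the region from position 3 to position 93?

The product's 3' end on the top strand is position 93.
The reverse primer anneals to the top strand over positions 80–93, i.e. to CGTGGAACACATAC.
Its sequence written 5'→3' is the reverse complement: GTATGTGTTCCACG.

5'-GTATGTGTTCCACG-3'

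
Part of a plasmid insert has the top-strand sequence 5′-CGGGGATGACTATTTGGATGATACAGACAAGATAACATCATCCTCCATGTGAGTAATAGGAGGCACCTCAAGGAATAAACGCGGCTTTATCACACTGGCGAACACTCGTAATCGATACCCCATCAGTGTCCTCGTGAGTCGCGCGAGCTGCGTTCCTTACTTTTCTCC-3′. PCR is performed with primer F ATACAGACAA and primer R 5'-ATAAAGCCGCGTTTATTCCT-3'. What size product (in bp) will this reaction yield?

70 bp

Scanning the template, ATACAGACAA occurs at positions 21–30; this primer anneals to the bottom strand there with its 3' end pointing downstream.
Taking the reverse complement of ATAAAGCCGCGTTTATTCCT gives AGGAATAAACGCGGCTTTAT, found at positions 71–90 on the template; the primer anneals here to the top strand with its 3' end pointing upstream.
Product length = (reverse-primer end) − (forward-primer start) + 1 = 90 − 21 + 1 = 70 bp.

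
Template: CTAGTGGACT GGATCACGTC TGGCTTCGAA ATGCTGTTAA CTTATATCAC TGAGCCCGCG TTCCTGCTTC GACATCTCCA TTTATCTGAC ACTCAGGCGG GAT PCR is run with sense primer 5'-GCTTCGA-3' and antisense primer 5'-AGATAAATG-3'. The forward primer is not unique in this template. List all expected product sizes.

65 bp, 22 bp

The forward primer GCTTCGA matches the top strand at positions 23–29, 66–72.
The reverse primer's reverse complement is CATTTATCT, matching at positions 79–87.
Each forward site pairs with the reverse site to give a product ending at position 87: sizes 65, 22 bp.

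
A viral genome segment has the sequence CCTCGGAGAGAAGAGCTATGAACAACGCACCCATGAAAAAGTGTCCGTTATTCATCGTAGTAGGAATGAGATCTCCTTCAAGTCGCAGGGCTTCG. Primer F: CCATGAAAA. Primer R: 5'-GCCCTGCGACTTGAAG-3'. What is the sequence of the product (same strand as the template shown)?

Scanning the template, CCATGAAAA occurs at positions 31–39; this primer anneals to the bottom strand there with its 3' end pointing downstream.
Taking the reverse complement of GCCCTGCGACTTGAAG gives CTTCAAGTCGCAGGGC, found at positions 76–91 on the template; the primer anneals here to the top strand with its 3' end pointing upstream.
The product is the template from position 31 through 91 (61 bp).

5'-CCATGAAAAAGTGTCCGTTATTCATCGTAGTAGGAATGAGATCTCCTTCAAGTCGCAGGGC-3'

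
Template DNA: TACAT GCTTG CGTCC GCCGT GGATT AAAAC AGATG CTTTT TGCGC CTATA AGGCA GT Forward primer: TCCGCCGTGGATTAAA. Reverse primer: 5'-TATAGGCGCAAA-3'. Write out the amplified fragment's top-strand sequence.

The forward primer matches the template at positions 13–28.
Reverse complement of the reverse primer: TTTGCGCCTATA. This occurs on the top strand at positions 39–50.
The product is the template from position 13 through 50 (38 bp).

5'-TCCGCCGTGGATTAAAACAGATGCTTTTTGCGCCTATA-3'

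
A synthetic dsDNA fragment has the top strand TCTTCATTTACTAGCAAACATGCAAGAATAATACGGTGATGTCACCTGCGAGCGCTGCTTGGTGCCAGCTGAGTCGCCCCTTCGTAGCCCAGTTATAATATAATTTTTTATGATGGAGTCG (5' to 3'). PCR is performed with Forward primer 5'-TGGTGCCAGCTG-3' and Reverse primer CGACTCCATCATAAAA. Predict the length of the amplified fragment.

The forward primer matches the template at positions 60–71.
The reverse primer's reverse complement is TTTTATGATGGAGTCG, which matches the template at positions 106–121.
Product length = (reverse-primer end) − (forward-primer start) + 1 = 121 − 60 + 1 = 62 bp.

62 bp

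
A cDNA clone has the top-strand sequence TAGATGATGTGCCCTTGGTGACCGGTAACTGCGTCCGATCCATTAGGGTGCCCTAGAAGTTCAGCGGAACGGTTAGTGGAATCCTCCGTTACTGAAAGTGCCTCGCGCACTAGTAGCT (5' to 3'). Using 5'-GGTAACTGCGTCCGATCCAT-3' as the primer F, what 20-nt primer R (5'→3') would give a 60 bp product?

5'-GATTCCACTAACCGTTCCGC-3'

The forward primer binds at positions 24–43, so a 60 bp product ends at position 24 + 60 − 1 = 83.
The reverse primer anneals to the top strand over positions 64–83, i.e. to GCGGAACGGTTAGTGGAATC.
Its sequence written 5'→3' is the reverse complement: GATTCCACTAACCGTTCCGC.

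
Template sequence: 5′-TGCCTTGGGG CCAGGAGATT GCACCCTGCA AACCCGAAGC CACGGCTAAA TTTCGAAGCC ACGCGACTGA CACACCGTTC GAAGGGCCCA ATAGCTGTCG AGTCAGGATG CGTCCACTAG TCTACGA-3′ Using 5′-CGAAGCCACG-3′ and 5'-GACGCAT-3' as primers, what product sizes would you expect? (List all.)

80 bp, 61 bp

The forward primer CGAAGCCACG matches the top strand at positions 35–44, 54–63.
The reverse primer's reverse complement is ATGCGTC, matching at positions 108–114.
Each forward site pairs with the reverse site to give a product ending at position 114: sizes 80, 61 bp.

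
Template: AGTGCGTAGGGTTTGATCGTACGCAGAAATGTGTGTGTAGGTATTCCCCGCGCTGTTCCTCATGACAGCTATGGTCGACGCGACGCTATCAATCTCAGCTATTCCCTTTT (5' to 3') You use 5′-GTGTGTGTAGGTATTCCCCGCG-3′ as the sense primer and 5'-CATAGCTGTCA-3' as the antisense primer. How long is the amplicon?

The forward primer matches the template at positions 31–52.
Reverse complement of the reverse primer: TGACAGCTATG. This occurs on the top strand at positions 63–73.
Product length = (reverse-primer end) − (forward-primer start) + 1 = 73 − 31 + 1 = 43 bp.

43 bp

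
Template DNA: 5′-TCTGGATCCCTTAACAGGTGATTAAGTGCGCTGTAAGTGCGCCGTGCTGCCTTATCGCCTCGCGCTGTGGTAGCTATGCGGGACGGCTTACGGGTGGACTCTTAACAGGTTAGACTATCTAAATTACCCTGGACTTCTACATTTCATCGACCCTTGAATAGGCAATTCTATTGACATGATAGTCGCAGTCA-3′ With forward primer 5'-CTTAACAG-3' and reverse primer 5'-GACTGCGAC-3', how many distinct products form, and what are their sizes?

The forward primer CTTAACAG matches the top strand at positions 10–17, 101–108.
The reverse primer's reverse complement is GTCGCAGTC, matching at positions 182–190.
Each forward site pairs with the reverse site to give a product ending at position 190: sizes 181, 90 bp.

Two products: 181 bp, 90 bp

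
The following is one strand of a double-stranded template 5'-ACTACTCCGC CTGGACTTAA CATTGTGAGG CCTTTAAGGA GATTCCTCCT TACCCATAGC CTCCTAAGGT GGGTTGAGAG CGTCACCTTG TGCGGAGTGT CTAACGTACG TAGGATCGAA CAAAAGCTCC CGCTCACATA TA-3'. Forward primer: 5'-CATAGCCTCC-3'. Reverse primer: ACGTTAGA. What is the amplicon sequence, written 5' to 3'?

5'-CATAGCCTCCTAAGGTGGGTTGAGAGCGTCACCTTGTGCGGAGTGTCTAACGT-3'

The forward primer matches the template at positions 55–64.
The reverse primer's reverse complement is TCTAACGT, which matches the template at positions 100–107.
The product is the template from position 55 through 107 (53 bp).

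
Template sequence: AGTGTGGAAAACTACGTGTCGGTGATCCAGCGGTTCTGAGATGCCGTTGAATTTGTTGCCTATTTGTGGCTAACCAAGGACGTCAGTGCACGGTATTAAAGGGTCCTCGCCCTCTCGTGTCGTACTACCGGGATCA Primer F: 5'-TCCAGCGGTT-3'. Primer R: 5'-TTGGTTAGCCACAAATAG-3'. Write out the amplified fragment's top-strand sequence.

5'-TCCAGCGGTTCTGAGATGCCGTTGAATTTGTTGCCTATTTGTGGCTAACCAA-3'

Forward primer TCCAGCGGTT is found on the top strand at positions 26–35.
The reverse primer's reverse complement is CTATTTGTGGCTAACCAA, which matches the template at positions 60–77.
The product is the template from position 26 through 77 (52 bp).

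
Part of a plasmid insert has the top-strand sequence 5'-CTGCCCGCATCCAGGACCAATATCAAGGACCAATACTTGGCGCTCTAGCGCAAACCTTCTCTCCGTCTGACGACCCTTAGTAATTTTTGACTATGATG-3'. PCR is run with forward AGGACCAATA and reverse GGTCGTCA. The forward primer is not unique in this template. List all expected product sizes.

63 bp, 50 bp

The forward primer AGGACCAATA matches the top strand at positions 13–22, 26–35.
The reverse primer's reverse complement is TGACGACC, matching at positions 68–75.
Each forward site pairs with the reverse site to give a product ending at position 75: sizes 63, 50 bp.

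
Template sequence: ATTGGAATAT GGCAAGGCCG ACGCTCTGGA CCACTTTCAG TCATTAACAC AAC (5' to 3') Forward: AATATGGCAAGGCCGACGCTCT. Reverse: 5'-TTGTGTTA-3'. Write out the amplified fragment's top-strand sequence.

Scanning the template, AATATGGCAAGGCCGACGCTCT occurs at positions 6–27; this primer anneals to the bottom strand there with its 3' end pointing downstream.
Taking the reverse complement of TTGTGTTA gives TAACACAA, found at positions 45–52 on the template; the primer anneals here to the top strand with its 3' end pointing upstream.
The product is the template from position 6 through 52 (47 bp).

5'-AATATGGCAAGGCCGACGCTCTGGACCACTTTCAGTCATTAACACAA-3'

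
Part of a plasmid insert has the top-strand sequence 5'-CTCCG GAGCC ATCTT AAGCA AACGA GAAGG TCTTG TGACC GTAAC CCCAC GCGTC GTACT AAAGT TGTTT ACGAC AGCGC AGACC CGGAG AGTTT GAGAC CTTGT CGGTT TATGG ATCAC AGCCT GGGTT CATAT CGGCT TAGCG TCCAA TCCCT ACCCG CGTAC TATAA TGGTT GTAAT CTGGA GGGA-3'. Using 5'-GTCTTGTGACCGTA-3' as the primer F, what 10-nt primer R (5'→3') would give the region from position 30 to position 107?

5'-CGACAAGGTC-3'

The product's 3' end on the top strand is position 107.
The reverse primer anneals to the top strand over positions 98–107, i.e. to GACCTTGTCG.
Its sequence written 5'→3' is the reverse complement: CGACAAGGTC.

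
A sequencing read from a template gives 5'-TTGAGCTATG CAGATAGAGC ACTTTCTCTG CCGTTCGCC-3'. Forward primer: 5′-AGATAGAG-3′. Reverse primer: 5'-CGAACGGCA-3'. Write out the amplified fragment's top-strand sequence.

Scanning the template, AGATAGAG occurs at positions 12–19; this primer anneals to the bottom strand there with its 3' end pointing downstream.
The reverse primer's reverse complement is TGCCGTTCG, which matches the template at positions 29–37.
The product is the template from position 12 through 37 (26 bp).

5'-AGATAGAGCACTTTCTCTGCCGTTCG-3'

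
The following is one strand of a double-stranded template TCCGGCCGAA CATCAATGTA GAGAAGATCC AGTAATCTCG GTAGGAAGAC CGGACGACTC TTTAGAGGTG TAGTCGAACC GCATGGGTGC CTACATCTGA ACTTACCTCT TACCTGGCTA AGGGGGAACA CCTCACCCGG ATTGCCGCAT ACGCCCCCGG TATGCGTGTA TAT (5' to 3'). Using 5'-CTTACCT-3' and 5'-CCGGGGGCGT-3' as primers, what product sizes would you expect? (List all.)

59 bp, 52 bp

The forward primer CTTACCT matches the top strand at positions 102–108, 109–115.
The reverse primer's reverse complement is ACGCCCCCGG, matching at positions 151–160.
Each forward site pairs with the reverse site to give a product ending at position 160: sizes 59, 52 bp.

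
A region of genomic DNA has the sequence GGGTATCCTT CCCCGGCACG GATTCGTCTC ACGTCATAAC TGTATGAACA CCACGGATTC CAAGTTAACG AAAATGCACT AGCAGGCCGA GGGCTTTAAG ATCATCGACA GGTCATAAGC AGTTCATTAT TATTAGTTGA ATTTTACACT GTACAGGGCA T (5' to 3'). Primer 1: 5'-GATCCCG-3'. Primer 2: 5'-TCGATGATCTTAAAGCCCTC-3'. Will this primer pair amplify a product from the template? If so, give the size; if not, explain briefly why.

Primer 1 (GATCCCG) does not match the top strand, and its reverse complement CGGGATC does not match either.
With no annealing site for primer 1, no amplification occurs.

No product — primer 1 has no binding site in the template.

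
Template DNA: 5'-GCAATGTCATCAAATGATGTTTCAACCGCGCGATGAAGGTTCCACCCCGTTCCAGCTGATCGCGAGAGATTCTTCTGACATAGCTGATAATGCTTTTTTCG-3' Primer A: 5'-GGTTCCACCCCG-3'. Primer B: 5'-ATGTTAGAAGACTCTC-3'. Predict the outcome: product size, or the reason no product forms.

No product — primer B has no binding site in the template.

Primer B (ATGTTAGAAGACTCTC) does not match the top strand, and its reverse complement GAGAGTCTTCTAACAT does not match either.
With no annealing site for primer B, no amplification occurs.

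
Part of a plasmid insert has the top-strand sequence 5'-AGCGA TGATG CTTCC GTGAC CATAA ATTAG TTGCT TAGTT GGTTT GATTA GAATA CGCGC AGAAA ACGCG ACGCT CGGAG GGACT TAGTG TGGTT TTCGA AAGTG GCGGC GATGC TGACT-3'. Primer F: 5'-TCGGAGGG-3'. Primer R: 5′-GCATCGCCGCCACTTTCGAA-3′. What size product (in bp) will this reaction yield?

The forward primer matches the template at positions 75–82.
The reverse primer's reverse complement is TTCGAAAGTGGCGGCGATGC, which matches the template at positions 96–115.
The product runs from position 75 to position 115, so its length is 115 − 75 + 1 = 41 bp.

41 bp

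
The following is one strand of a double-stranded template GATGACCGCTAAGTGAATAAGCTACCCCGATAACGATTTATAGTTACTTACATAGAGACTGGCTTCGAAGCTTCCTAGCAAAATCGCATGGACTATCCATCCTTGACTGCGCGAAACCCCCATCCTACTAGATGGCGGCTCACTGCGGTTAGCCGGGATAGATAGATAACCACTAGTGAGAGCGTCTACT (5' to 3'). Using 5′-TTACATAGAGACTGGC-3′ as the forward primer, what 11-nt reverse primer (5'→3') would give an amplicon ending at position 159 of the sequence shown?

The forward primer binds at positions 48–63; the product's 3' end on the top strand is position 159.
The reverse primer anneals to the top strand over positions 149–159, i.e. to TTAGCCGGGAT.
Its sequence written 5'→3' is the reverse complement: ATCCCGGCTAA.

5'-ATCCCGGCTAA-3'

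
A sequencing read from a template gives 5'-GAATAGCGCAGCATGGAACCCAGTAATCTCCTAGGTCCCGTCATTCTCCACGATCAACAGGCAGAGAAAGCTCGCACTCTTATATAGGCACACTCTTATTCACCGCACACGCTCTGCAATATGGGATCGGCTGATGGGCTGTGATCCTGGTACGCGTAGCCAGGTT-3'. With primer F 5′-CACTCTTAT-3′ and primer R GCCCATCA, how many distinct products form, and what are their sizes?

Two products: 65 bp, 49 bp

The forward primer CACTCTTAT matches the top strand at positions 75–83, 91–99.
The reverse primer's reverse complement is TGATGGGC, matching at positions 132–139.
Each forward site pairs with the reverse site to give a product ending at position 139: sizes 65, 49 bp.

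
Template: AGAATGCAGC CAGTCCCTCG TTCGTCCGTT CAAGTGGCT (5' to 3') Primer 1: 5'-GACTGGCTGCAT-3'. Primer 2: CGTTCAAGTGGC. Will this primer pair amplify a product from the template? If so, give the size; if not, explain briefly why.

Primer 1 (GACTGGCTGCAT) has reverse complement ATGCAGCCAGTC, which matches the top strand at positions 4–15; primer 1 anneals to the top strand there with its 3' end pointing upstream toward position 4.
Primer 2 (CGTTCAAGTGGC) matches the top strand directly at positions 27–38; it anneals to the bottom strand with its 3' end pointing downstream toward position 38.
The 3' ends diverge (primer 1 extends toward position 1, primer 2 toward position 39), so the primers never converge on a shared product.

No product — the primers' 3' ends point away from each other.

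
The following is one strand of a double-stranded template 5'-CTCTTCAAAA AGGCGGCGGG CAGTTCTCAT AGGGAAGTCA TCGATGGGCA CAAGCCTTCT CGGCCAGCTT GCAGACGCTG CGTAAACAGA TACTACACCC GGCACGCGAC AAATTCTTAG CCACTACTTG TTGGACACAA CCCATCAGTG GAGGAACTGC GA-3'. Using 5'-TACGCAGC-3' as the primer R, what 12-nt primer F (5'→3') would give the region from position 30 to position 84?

5'-TAGGGAAGTCAT-3'

The reverse primer's reverse complement GCTGCGTA matches the template at positions 77–84; the product starts at position 30.
The forward primer is identical to the top strand over positions 30–41: TAGGGAAGTCAT.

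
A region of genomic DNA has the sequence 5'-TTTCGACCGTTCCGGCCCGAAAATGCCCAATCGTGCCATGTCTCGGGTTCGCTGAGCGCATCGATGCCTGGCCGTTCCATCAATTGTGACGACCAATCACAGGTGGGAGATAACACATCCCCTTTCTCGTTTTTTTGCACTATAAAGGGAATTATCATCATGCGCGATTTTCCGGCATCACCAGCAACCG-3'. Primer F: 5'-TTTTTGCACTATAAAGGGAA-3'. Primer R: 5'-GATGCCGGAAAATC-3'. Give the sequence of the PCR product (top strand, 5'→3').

The forward primer matches the template at positions 132–151.
The reverse primer's reverse complement is GATTTTCCGGCATC, which matches the template at positions 166–179.
The product is the template from position 132 through 179 (48 bp).

5'-TTTTTGCACTATAAAGGGAATTATCATCATGCGCGATTTTCCGGCATC-3'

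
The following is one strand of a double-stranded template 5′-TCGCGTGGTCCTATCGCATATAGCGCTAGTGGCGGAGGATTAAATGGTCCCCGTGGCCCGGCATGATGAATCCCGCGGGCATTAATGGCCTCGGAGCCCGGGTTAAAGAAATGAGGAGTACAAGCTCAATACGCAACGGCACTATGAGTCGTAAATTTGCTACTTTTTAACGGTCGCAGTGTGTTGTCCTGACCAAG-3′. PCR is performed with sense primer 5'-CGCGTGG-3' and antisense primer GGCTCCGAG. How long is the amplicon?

Forward primer CGCGTGG is found on the top strand at positions 2–8.
The reverse primer's reverse complement is CTCGGAGCC, which matches the template at positions 90–98.
Product length = (reverse-primer end) − (forward-primer start) + 1 = 98 − 2 + 1 = 97 bp.

97 bp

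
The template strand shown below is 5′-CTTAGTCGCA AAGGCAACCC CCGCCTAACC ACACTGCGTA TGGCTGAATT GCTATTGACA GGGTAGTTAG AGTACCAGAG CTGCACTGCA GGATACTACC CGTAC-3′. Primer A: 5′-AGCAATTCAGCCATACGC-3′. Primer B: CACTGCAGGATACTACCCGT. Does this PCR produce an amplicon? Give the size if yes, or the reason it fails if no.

Primer A (AGCAATTCAGCCATACGC) has reverse complement GCGTATGGCTGAATTGCT, which matches the top strand at positions 36–53; primer A anneals to the top strand there with its 3' end pointing upstream toward position 36.
Primer B (CACTGCAGGATACTACCCGT) matches the top strand directly at positions 84–103; it anneals to the bottom strand with its 3' end pointing downstream toward position 103.
The 3' ends diverge (primer A extends toward position 1, primer B toward position 105), so the primers never converge on a shared product.

No product — the primers' 3' ends point away from each other.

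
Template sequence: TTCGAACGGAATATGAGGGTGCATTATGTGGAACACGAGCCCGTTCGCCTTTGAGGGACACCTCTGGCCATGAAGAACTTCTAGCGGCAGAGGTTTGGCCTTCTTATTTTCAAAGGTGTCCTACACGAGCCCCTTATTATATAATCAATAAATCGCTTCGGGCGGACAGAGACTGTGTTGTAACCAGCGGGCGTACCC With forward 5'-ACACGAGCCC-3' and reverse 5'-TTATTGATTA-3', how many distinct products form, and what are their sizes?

The forward primer ACACGAGCCC matches the top strand at positions 33–42, 123–132.
The reverse primer's reverse complement is TAATCAATAA, matching at positions 142–151.
Each forward site pairs with the reverse site to give a product ending at position 151: sizes 119, 29 bp.

Two products: 119 bp, 29 bp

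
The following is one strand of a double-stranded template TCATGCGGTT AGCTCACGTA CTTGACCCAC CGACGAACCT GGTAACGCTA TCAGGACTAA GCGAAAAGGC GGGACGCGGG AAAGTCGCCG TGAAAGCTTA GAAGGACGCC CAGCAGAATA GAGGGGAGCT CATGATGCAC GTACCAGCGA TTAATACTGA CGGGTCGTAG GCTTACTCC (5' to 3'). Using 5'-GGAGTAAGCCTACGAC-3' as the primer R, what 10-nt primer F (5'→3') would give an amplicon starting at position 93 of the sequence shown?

The reverse primer's reverse complement GTCGTAGGCTTACTCC matches the template at positions 164–179; the product starts at position 93.
The forward primer is identical to the top strand over positions 93–102: AAAGCTTAGA.

5'-AAAGCTTAGA-3'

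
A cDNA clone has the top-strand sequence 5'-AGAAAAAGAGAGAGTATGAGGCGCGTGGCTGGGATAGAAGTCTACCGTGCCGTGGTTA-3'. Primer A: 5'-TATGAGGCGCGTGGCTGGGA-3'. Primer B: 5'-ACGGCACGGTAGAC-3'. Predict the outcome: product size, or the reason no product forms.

Yes — a 39 bp product.

Primer A (TATGAGGCGCGTGGCTGGGA) matches the top strand at positions 15–34; it acts as a forward primer.
Primer B's reverse complement is GTCTACCGTGCCGT, matching the top strand at positions 40–53; it acts as a reverse primer.
The 3' ends face each other across positions 15–53, giving a 39 bp product.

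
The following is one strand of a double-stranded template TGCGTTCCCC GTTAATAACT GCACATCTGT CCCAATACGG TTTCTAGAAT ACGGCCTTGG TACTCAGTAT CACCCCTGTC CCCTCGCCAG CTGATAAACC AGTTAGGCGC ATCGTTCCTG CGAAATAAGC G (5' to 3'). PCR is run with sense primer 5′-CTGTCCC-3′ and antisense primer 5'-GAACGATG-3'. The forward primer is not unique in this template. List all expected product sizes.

91 bp, 42 bp

The forward primer CTGTCCC matches the top strand at positions 27–33, 76–82.
The reverse primer's reverse complement is CATCGTTC, matching at positions 110–117.
Each forward site pairs with the reverse site to give a product ending at position 117: sizes 91, 42 bp.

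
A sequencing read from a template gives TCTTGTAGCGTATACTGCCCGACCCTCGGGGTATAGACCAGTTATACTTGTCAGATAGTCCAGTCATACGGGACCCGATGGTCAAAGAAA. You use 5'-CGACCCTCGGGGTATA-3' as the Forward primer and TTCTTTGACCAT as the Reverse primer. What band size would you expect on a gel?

70 bp

Scanning the template, CGACCCTCGGGGTATA occurs at positions 20–35; this primer anneals to the bottom strand there with its 3' end pointing downstream.
Reverse complement of the reverse primer: ATGGTCAAAGAA. This occurs on the top strand at positions 78–89.
Amplicon spans positions 20–89: 70 bp.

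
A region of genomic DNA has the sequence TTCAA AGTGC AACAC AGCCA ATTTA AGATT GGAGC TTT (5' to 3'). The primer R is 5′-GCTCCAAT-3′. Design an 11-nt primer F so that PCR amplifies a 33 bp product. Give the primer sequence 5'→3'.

The reverse primer's reverse complement ATTGGAGC matches the template at positions 28–35, so the product ends at position 35.
A 33 bp product then starts at position 35 − 33 + 1 = 3.
The forward primer is identical to the top strand there: CAAAGTGCAAC.

5'-CAAAGTGCAAC-3'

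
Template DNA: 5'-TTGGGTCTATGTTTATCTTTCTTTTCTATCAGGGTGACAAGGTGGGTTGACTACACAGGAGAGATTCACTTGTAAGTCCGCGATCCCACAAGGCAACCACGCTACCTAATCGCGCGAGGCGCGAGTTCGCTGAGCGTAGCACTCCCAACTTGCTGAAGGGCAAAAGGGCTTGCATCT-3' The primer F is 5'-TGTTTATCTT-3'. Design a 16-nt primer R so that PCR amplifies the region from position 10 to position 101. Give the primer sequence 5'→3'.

5'-CGTGGTTGCCTTGTGG-3'

The product's 3' end on the top strand is position 101.
The reverse primer anneals to the top strand over positions 86–101, i.e. to CCACAAGGCAACCACG.
Its sequence written 5'→3' is the reverse complement: CGTGGTTGCCTTGTGG.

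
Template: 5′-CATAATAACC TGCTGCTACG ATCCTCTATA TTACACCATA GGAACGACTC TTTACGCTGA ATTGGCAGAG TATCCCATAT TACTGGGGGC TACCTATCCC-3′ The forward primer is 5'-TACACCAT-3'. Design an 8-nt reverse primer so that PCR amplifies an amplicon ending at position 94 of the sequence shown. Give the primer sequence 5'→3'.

5'-GGTAGCCC-3'

The forward primer binds at positions 32–39; the product's 3' end on the top strand is position 94.
The reverse primer anneals to the top strand over positions 87–94, i.e. to GGGCTACC.
Its sequence written 5'→3' is the reverse complement: GGTAGCCC.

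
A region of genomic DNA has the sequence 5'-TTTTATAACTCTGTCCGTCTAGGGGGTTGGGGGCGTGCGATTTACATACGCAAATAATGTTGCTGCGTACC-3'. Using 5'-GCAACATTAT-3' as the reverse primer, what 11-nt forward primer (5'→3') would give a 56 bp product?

5'-ACTCTGTCCGT-3'

The reverse primer's reverse complement ATAATGTTGC matches the template at positions 54–63, so the product ends at position 63.
A 56 bp product then starts at position 63 − 56 + 1 = 8.
The forward primer is identical to the top strand there: ACTCTGTCCGT.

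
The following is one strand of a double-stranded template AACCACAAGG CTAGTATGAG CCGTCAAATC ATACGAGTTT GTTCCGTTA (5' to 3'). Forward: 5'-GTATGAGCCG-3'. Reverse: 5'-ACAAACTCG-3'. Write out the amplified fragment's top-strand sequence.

Scanning the template, GTATGAGCCG occurs at positions 14–23; this primer anneals to the bottom strand there with its 3' end pointing downstream.
Taking the reverse complement of ACAAACTCG gives CGAGTTTGT, found at positions 34–42 on the template; the primer anneals here to the top strand with its 3' end pointing upstream.
The product is the template from position 14 through 42 (29 bp).

5'-GTATGAGCCGTCAAATCATACGAGTTTGT-3'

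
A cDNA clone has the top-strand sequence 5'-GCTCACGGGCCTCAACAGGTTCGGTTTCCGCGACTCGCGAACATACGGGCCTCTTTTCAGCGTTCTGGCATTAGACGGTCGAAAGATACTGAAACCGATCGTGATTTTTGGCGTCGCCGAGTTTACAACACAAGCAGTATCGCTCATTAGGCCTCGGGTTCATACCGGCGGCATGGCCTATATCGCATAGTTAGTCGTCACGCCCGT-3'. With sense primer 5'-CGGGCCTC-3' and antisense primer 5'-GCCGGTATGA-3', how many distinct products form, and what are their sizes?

The forward primer CGGGCCTC matches the top strand at positions 6–13, 46–53.
The reverse primer's reverse complement is TCATACCGGC, matching at positions 160–169.
Each forward site pairs with the reverse site to give a product ending at position 169: sizes 164, 124 bp.

Two products: 164 bp, 124 bp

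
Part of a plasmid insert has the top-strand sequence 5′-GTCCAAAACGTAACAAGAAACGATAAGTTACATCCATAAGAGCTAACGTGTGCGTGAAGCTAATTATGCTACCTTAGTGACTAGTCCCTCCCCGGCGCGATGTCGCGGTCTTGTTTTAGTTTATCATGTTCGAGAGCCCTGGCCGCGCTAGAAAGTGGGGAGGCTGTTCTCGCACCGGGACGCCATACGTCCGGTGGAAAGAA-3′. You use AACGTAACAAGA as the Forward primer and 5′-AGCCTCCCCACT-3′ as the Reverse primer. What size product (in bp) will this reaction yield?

Forward primer AACGTAACAAGA is found on the top strand at positions 7–18.
The reverse primer's reverse complement is AGTGGGGAGGCT, which matches the template at positions 154–165.
The product runs from position 7 to position 165, so its length is 165 − 7 + 1 = 159 bp.

159 bp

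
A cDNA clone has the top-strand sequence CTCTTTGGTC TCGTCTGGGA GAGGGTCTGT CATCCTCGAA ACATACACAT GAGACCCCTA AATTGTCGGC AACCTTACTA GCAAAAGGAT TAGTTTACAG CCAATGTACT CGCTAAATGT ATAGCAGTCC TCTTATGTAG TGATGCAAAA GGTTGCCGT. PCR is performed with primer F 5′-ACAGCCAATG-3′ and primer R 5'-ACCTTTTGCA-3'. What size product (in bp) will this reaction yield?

57 bp

Scanning the template, ACAGCCAATG occurs at positions 97–106; this primer anneals to the bottom strand there with its 3' end pointing downstream.
The reverse primer's reverse complement is TGCAAAAGGT, which matches the template at positions 144–153.
Amplicon spans positions 97–153: 57 bp.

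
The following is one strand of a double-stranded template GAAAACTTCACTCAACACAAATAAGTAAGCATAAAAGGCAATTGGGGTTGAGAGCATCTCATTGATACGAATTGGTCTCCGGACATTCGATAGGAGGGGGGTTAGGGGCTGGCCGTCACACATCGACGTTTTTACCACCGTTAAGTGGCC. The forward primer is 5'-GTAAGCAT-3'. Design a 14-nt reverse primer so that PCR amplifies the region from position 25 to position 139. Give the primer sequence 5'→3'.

The product's 3' end on the top strand is position 139.
The reverse primer anneals to the top strand over positions 126–139, i.e. to ACGTTTTTACCACC.
Its sequence written 5'→3' is the reverse complement: GGTGGTAAAAACGT.

5'-GGTGGTAAAAACGT-3'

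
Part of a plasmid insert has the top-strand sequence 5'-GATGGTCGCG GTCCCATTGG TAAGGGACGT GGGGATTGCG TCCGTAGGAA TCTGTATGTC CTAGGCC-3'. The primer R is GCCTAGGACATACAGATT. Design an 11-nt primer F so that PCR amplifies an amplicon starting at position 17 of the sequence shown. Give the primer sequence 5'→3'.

5'-TTGGTAAGGGA-3'

The reverse primer's reverse complement AATCTGTATGTCCTAGGC matches the template at positions 49–66; the product starts at position 17.
The forward primer is identical to the top strand over positions 17–27: TTGGTAAGGGA.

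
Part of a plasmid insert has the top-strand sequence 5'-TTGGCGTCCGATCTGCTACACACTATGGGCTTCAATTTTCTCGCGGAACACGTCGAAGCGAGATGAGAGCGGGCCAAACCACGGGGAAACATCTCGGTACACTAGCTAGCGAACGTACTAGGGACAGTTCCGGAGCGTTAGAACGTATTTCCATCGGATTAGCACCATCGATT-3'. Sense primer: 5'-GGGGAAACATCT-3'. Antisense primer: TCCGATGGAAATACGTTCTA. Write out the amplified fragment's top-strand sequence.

5'-GGGGAAACATCTCGGTACACTAGCTAGCGAACGTACTAGGGACAGTTCCGGAGCGTTAGAACGTATTTCCATCGGA-3'

The forward primer matches the template at positions 83–94.
The reverse primer's reverse complement is TAGAACGTATTTCCATCGGA, which matches the template at positions 139–158.
The product is the template from position 83 through 158 (76 bp).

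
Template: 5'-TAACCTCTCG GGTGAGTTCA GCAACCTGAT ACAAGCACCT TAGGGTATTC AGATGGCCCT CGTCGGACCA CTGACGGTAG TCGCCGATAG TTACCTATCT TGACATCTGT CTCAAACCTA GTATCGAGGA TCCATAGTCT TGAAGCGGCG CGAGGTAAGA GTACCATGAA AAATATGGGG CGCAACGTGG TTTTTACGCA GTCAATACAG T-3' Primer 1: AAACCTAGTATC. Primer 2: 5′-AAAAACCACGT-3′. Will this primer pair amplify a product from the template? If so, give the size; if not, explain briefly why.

Yes — an 82 bp product.

Primer 1 (AAACCTAGTATC) matches the top strand at positions 114–125; it acts as a forward primer.
Primer 2's reverse complement is ACGTGGTTTTT, matching the top strand at positions 185–195; it acts as a reverse primer.
The 3' ends face each other across positions 114–195, giving an 82 bp product.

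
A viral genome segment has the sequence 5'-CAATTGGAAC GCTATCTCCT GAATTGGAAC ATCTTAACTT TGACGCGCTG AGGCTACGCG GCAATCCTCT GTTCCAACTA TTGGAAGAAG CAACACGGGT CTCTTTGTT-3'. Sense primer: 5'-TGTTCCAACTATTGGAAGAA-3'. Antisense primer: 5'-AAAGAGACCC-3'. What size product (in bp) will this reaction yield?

37 bp

The forward primer matches the template at positions 70–89.
Reverse complement of the reverse primer: GGGTCTCTTT. This occurs on the top strand at positions 97–106.
The product runs from position 70 to position 106, so its length is 106 − 70 + 1 = 37 bp.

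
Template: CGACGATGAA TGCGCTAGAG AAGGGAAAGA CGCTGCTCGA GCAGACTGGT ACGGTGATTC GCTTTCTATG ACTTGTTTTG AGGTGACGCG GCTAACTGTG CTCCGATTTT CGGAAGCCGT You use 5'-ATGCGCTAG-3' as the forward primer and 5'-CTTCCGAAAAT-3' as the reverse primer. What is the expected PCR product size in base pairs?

107 bp

Scanning the template, ATGCGCTAG occurs at positions 10–18; this primer anneals to the bottom strand there with its 3' end pointing downstream.
Reverse complement of the reverse primer: ATTTTCGGAAG. This occurs on the top strand at positions 106–116.
Product length = (reverse-primer end) − (forward-primer start) + 1 = 116 − 10 + 1 = 107 bp.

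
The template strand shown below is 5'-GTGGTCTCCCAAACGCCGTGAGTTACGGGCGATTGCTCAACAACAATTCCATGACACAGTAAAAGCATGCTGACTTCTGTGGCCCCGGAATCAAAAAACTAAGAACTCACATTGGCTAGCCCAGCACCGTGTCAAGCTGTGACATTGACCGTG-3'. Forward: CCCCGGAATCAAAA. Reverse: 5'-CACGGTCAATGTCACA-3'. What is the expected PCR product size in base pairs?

Scanning the template, CCCCGGAATCAAAA occurs at positions 83–96; this primer anneals to the bottom strand there with its 3' end pointing downstream.
Taking the reverse complement of CACGGTCAATGTCACA gives TGTGACATTGACCGTG, found at positions 138–153 on the template; the primer anneals here to the top strand with its 3' end pointing upstream.
Amplicon spans positions 83–153: 71 bp.

71 bp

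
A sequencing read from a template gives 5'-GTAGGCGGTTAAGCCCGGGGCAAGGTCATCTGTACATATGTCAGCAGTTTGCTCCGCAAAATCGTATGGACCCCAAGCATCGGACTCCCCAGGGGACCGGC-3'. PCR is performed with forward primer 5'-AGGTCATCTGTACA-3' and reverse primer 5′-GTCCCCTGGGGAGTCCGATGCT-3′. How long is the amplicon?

75 bp

Scanning the template, AGGTCATCTGTACA occurs at positions 23–36; this primer anneals to the bottom strand there with its 3' end pointing downstream.
Taking the reverse complement of GTCCCCTGGGGAGTCCGATGCT gives AGCATCGGACTCCCCAGGGGAC, found at positions 76–97 on the template; the primer anneals here to the top strand with its 3' end pointing upstream.
Product length = (reverse-primer end) − (forward-primer start) + 1 = 97 − 23 + 1 = 75 bp.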